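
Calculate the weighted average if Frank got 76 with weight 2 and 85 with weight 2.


Weighted sum:
2 x 76 + 2 x 85 = 322
Total weight:
2 + 2 = 4
Weighted average:
322 / 4 = 80.5

80.5


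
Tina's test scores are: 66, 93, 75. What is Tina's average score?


Add the scores:
66 + 93 + 75 = 234
Divide by the number of tests:
234 / 3 = 78

78


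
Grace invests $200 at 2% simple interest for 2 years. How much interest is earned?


Use the formula I = P x R x T / 100
P x R x T = 200 x 2 x 2 = 800
I = 800 / 100 = $8

$8


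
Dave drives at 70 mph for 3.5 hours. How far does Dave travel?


Use the formula: distance = speed x time
Speed = 70 mph, Time = 3.5 hours
70 x 3.5 = 245 miles

245 miles


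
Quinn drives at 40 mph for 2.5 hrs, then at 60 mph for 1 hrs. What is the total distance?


Leg 1 distance:
40 x 2.5 = 100 miles
Leg 2 distance:
60 x 1 = 60 miles
Total distance:
100 + 60 = 160 miles

160 miles


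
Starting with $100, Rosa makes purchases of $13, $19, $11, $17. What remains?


Add up expenses:
$13 + $19 + $11 + $17 = $60
Subtract from budget:
$100 - $60 = $40

$40


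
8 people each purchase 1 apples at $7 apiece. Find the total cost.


Cost per person:
1 x $7 = $7
Group total:
8 x $7 = $56

$56


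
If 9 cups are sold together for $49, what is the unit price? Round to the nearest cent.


Total cost: $49
Number of items: 9
Unit price: $49 / 9 = $5.4444... ≈ $5.44

$5.44


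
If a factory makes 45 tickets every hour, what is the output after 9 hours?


Production rate: 45 tickets per hour
Time: 9 hours
Total: 45 x 9 = 405 tickets

405 tickets


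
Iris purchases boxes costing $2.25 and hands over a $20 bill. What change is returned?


Start with the amount paid:
$20
Subtract the price:
$20 - $2.25 = $17.75

$17.75


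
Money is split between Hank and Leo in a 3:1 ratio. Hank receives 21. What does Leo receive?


Find the multiplier:
21 / 3 = 7
Apply to Leo's share:
1 x 7 = 7

7


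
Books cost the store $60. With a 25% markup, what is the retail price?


Calculate the markup amount:
25% of $60 = $15
Add to cost:
$60 + $15 = $75

$75


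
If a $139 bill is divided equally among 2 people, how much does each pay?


Total bill: $139
Number of people: 2
Each pays: $139 / 2 = $69.50

$69.50


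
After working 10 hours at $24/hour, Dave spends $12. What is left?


Calculate earnings:
10 x $24 = $240
Subtract spending:
$240 - $12 = $228

$228


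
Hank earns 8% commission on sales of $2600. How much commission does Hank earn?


Convert rate to decimal:
8% = 0.08
Multiply by sales:
$2600 x 0.08 = $208

$208


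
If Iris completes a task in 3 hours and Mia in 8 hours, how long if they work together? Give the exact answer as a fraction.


Iris's rate: 1/3 of the job per hour
Mia's rate: 1/8 of the job per hour
Combined rate: 1/3 + 1/8 = 11/24 per hour
Time = 1 / (11/24) = 24/11 hours (≈ 2.18 hours)

24/11 hours


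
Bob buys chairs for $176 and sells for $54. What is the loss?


Selling price = $54
Cost price = $176
Loss = cost price - selling price:
Loss = $176 - $54 = $122

$122


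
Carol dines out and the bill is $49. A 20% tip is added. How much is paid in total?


Calculate the tip:
20% of $49 = $9.80
Add tip to meal cost:
$49 + $9.80 = $58.80

$58.80


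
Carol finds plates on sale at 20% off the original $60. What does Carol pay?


Calculate the discount amount:
20% of $60 = $12
Subtract from original:
$60 - $12 = $48

$48


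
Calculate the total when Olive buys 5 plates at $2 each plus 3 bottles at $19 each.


Cost of plates:
5 x $2 = $10
Cost of bottles:
3 x $19 = $57
Add both:
$10 + $57 = $67

$67


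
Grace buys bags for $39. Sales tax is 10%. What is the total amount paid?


Calculate the tax:
10% of $39 = $3.90
Add tax to price:
$39 + $3.90 = $42.90

$42.90


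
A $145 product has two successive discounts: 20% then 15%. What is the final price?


First discount:
20% of $145 = $29
Price after first discount:
$145 - $29 = $116
Second discount:
15% of $116 = $17.40
Final price:
$116 - $17.40 = $98.60

$98.60


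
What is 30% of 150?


Convert percentage to decimal:
30% = 0.3
Multiply:
150 x 0.3 = 45

45


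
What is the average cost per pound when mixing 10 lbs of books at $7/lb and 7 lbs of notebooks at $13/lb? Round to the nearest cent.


Cost of books:
10 x $7 = $70
Cost of notebooks:
7 x $13 = $91
Total cost: $70 + $91 = $161
Total weight: 17 lbs
Average: $161 / 17 = $9.4705... ≈ $9.47/lb

$9.47/lb


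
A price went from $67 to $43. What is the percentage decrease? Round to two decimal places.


Find the absolute change:
|43 - 67| = 24
Divide by original and multiply by 100:
24 / 67 x 100 = 35.8208...% ≈ 35.82%

35.82%


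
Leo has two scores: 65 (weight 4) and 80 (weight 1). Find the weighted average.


Weighted sum:
4 x 65 + 1 x 80 = 340
Total weight:
4 + 1 = 5
Weighted average:
340 / 5 = 68

68


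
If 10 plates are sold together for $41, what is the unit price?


Total cost: $41
Number of items: 10
Unit price: $41 / 10 = $4.10

$4.10


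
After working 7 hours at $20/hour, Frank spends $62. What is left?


Calculate earnings:
7 x $20 = $140
Subtract spending:
$140 - $62 = $78

$78


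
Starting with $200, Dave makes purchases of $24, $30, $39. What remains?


Add up expenses:
$24 + $30 + $39 = $93
Subtract from budget:
$200 - $93 = $107

$107


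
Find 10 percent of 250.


Convert percentage to decimal:
10% = 0.1
Multiply:
250 x 0.1 = 25

25


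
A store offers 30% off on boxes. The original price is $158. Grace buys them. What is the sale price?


Calculate the discount amount:
30% of $158 = $47.40
Subtract from original:
$158 - $47.40 = $110.60

$110.60


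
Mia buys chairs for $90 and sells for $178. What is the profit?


Selling price = $178
Cost price = $90
Profit = selling price - cost price:
Profit = $178 - $90 = $88

$88


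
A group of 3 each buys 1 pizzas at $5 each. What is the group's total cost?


Cost per person:
1 x $5 = $5
Group total:
3 x $5 = $15

$15


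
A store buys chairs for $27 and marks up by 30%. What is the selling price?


Calculate the markup amount:
30% of $27 = $8.10
Add to cost:
$27 + $8.10 = $35.10

$35.10


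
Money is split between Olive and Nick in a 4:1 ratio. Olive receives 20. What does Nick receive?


Find the multiplier:
20 / 4 = 5
Apply to Nick's share:
1 x 5 = 5

5


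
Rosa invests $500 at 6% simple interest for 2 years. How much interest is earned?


Use the formula I = P x R x T / 100
P x R x T = 500 x 6 x 2 = 6000
I = 6000 / 100 = $60

$60


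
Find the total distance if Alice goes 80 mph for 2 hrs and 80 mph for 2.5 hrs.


Leg 1 distance:
80 x 2 = 160 miles
Leg 2 distance:
80 x 2.5 = 200 miles
Total distance:
160 + 200 = 360 miles

360 miles


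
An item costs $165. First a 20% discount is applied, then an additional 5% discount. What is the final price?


First discount:
20% of $165 = $33
Price after first discount:
$165 - $33 = $132
Second discount:
5% of $132 = $6.60
Final price:
$132 - $6.60 = $125.40

$125.40


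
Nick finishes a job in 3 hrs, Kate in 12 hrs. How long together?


Nick's rate: 1/3 of the job per hour
Kate's rate: 1/12 of the job per hour
Combined rate: 1/3 + 1/12 = 5/12 per hour
Time = 1 / (5/12) = 12/5 = 2.4 hours

2.4 hours


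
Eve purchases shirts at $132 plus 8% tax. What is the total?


Calculate the tax:
8% of $132 = $10.56
Add tax to price:
$132 + $10.56 = $142.56

$142.56


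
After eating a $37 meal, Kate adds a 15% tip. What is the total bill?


Calculate the tip:
15% of $37 = $5.55
Add tip to meal cost:
$37 + $5.55 = $42.55

$42.55


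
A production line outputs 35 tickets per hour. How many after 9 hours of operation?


Production rate: 35 tickets per hour
Time: 9 hours
Total: 35 x 9 = 315 tickets

315 tickets


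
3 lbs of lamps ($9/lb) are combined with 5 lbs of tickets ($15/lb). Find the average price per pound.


Cost of lamps:
3 x $9 = $27
Cost of tickets:
5 x $15 = $75
Total cost: $27 + $75 = $102
Total weight: 8 lbs
Average: $102 / 8 = $12.75/lb

$12.75/lb


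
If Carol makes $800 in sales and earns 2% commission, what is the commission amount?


Convert rate to decimal:
2% = 0.02
Multiply by sales:
$800 x 0.02 = $16

$16


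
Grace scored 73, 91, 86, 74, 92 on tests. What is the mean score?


Add the scores:
73 + 91 + 86 + 74 + 92 = 416
Divide by the number of tests:
416 / 5 = 83.2

83.2


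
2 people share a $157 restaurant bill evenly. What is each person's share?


Total bill: $157
Number of people: 2
Each pays: $157 / 2 = $78.50

$78.50


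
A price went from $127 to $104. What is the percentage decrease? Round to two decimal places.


Find the absolute change:
|104 - 127| = 23
Divide by original and multiply by 100:
23 / 127 x 100 = 18.1102...% ≈ 18.11%

18.11%


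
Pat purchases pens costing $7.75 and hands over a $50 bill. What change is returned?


Start with the amount paid:
$50
Subtract the price:
$50 - $7.75 = $42.25

$42.25


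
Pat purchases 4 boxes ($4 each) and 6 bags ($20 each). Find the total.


Cost of boxes:
4 x $4 = $16
Cost of bags:
6 x $20 = $120
Add both:
$16 + $120 = $136

$136


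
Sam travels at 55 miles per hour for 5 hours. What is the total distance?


Use the formula: distance = speed x time
Speed = 55 mph, Time = 5 hours
55 x 5 = 275 miles

275 miles


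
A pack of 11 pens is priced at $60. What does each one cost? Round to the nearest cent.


Total cost: $60
Number of items: 11
Unit price: $60 / 11 = $5.4545... ≈ $5.45

$5.45


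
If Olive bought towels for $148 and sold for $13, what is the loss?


Selling price = $13
Cost price = $148
Loss = cost price - selling price:
Loss = $148 - $13 = $135

$135


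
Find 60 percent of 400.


Convert percentage to decimal:
60% = 0.6
Multiply:
400 x 0.6 = 240

240


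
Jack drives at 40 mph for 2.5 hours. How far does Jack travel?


Use the formula: distance = speed x time
Speed = 40 mph, Time = 2.5 hours
40 x 2.5 = 100 miles

100 miles


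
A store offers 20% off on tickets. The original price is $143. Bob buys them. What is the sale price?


Calculate the discount amount:
20% of $143 = $28.60
Subtract from original:
$143 - $28.60 = $114.40

$114.40


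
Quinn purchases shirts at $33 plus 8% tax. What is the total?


Calculate the tax:
8% of $33 = $2.64
Add tax to price:
$33 + $2.64 = $35.64

$35.64


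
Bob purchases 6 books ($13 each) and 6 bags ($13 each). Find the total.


Cost of books:
6 x $13 = $78
Cost of bags:
6 x $13 = $78
Add both:
$78 + $78 = $156

$156


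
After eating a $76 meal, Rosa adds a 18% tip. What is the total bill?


Calculate the tip:
18% of $76 = $13.68
Add tip to meal cost:
$76 + $13.68 = $89.68

$89.68


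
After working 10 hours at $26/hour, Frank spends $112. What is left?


Calculate earnings:
10 x $26 = $260
Subtract spending:
$260 - $112 = $148

$148


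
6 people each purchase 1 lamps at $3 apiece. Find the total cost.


Cost per person:
1 x $3 = $3
Group total:
6 x $3 = $18

$18


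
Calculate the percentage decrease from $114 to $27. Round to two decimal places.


Find the absolute change:
|27 - 114| = 87
Divide by original and multiply by 100:
87 / 114 x 100 = 76.3157...% ≈ 76.32%

76.32%


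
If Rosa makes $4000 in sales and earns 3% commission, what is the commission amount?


Convert rate to decimal:
3% = 0.03
Multiply by sales:
$4000 x 0.03 = $120

$120


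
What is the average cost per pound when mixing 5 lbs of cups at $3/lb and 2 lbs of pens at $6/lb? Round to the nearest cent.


Cost of cups:
5 x $3 = $15
Cost of pens:
2 x $6 = $12
Total cost: $15 + $12 = $27
Total weight: 7 lbs
Average: $27 / 7 = $3.8571... ≈ $3.86/lb

$3.86/lb


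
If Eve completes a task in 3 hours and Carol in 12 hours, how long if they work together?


Eve's rate: 1/3 of the job per hour
Carol's rate: 1/12 of the job per hour
Combined rate: 1/3 + 1/12 = 5/12 per hour
Time = 1 / (5/12) = 12/5 = 2.4 hours

2.4 hours


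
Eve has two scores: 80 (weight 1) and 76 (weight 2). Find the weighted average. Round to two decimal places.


Weighted sum:
1 x 80 + 2 x 76 = 232
Total weight:
1 + 2 = 3
Weighted average:
232 / 3 = 77.3333... ≈ 77.33

77.33


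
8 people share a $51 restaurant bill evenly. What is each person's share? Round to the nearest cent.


Total bill: $51
Number of people: 8
Each pays: $51 / 8 = $6.375 ≈ $6.38

$6.38


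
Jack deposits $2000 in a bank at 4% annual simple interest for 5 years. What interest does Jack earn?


Use the formula I = P x R x T / 100
P x R x T = 2000 x 4 x 5 = 40000
I = 40000 / 100 = $400

$400


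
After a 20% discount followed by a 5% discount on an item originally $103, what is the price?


First discount:
20% of $103 = $20.60
Price after first discount:
$103 - $20.60 = $82.40
Second discount:
5% of $82.40 = $4.12
Final price:
$82.40 - $4.12 = $78.28

$78.28


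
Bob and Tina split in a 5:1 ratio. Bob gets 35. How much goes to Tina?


Find the multiplier:
35 / 5 = 7
Apply to Tina's share:
1 x 7 = 7

7


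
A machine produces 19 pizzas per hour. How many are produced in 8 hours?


Production rate: 19 pizzas per hour
Time: 8 hours
Total: 19 x 8 = 152 pizzas

152 pizzas


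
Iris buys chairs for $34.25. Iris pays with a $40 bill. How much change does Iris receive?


Start with the amount paid:
$40
Subtract the price:
$40 - $34.25 = $5.75

$5.75


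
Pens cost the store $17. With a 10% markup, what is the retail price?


Calculate the markup amount:
10% of $17 = $1.70
Add to cost:
$17 + $1.70 = $18.70

$18.70


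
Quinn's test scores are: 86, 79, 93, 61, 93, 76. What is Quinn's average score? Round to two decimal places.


Add the scores:
86 + 79 + 93 + 61 + 93 + 76 = 488
Divide by the number of tests:
488 / 6 = 81.3333... ≈ 81.33

81.33


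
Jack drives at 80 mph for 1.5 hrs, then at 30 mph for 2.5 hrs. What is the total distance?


Leg 1 distance:
80 x 1.5 = 120 miles
Leg 2 distance:
30 x 2.5 = 75 miles
Total distance:
120 + 75 = 195 miles

195 miles


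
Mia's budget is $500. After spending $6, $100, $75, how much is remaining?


Add up expenses:
$6 + $100 + $75 = $181
Subtract from budget:
$500 - $181 = $319

$319


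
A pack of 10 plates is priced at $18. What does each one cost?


Total cost: $18
Number of items: 10
Unit price: $18 / 10 = $1.80

$1.80


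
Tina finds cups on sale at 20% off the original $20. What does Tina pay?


Calculate the discount amount:
20% of $20 = $4
Subtract from original:
$20 - $4 = $16

$16


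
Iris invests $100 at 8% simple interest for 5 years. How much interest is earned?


Use the formula I = P x R x T / 100
P x R x T = 100 x 8 x 5 = 4000
I = 4000 / 100 = $40

$40


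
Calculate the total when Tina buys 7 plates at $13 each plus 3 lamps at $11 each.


Cost of plates:
7 x $13 = $91
Cost of lamps:
3 x $11 = $33
Add both:
$91 + $33 = $124

$124


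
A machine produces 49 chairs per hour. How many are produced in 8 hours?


Production rate: 49 chairs per hour
Time: 8 hours
Total: 49 x 8 = 392 chairs

392 chairs


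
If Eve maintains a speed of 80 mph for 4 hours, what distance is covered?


Use the formula: distance = speed x time
Speed = 80 mph, Time = 4 hours
80 x 4 = 320 miles

320 miles


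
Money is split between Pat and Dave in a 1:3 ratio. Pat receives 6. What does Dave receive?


Find the multiplier:
6 / 1 = 6
Apply to Dave's share:
3 x 6 = 18

18


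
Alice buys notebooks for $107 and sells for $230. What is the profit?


Selling price = $230
Cost price = $107
Profit = selling price - cost price:
Profit = $230 - $107 = $123

$123


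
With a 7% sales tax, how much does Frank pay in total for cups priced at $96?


Calculate the tax:
7% of $96 = $6.72
Add tax to price:
$96 + $6.72 = $102.72

$102.72


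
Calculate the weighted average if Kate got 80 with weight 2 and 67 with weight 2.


Weighted sum:
2 x 80 + 2 x 67 = 294
Total weight:
2 + 2 = 4
Weighted average:
294 / 4 = 73.5

73.5


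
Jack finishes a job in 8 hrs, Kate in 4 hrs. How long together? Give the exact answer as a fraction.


Jack's rate: 1/8 of the job per hour
Kate's rate: 1/4 of the job per hour
Combined rate: 1/8 + 1/4 = 3/8 per hour
Time = 1 / (3/8) = 8/3 hours (≈ 2.67 hours)

8/3 hours


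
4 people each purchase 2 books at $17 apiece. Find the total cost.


Cost per person:
2 x $17 = $34
Group total:
4 x $34 = $136

$136


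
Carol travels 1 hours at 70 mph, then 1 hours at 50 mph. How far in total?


Leg 1 distance:
70 x 1 = 70 miles
Leg 2 distance:
50 x 1 = 50 miles
Total distance:
70 + 50 = 120 miles

120 miles


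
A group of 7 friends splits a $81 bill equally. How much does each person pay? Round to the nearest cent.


Total bill: $81
Number of people: 7
Each pays: $81 / 7 = $11.5714... ≈ $11.57

$11.57


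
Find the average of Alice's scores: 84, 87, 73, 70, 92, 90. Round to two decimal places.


Add the scores:
84 + 87 + 73 + 70 + 92 + 90 = 496
Divide by the number of tests:
496 / 6 = 82.6666... ≈ 82.67

82.67


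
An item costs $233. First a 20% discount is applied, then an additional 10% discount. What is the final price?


First discount:
20% of $233 = $46.60
Price after first discount:
$233 - $46.60 = $186.40
Second discount:
10% of $186.40 = $18.64
Final price:
$186.40 - $18.64 = $167.76

$167.76


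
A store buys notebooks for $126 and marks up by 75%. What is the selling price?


Calculate the markup amount:
75% of $126 = $94.50
Add to cost:
$126 + $94.50 = $220.50

$220.50


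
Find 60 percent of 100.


Convert percentage to decimal:
60% = 0.6
Multiply:
100 x 0.6 = 60

60


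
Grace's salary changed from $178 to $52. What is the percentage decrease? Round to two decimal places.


Find the absolute change:
|52 - 178| = 126
Divide by original and multiply by 100:
126 / 178 x 100 = 70.7865...% ≈ 70.79%

70.79%


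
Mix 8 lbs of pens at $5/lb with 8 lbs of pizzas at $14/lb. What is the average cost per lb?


Cost of pens:
8 x $5 = $40
Cost of pizzas:
8 x $14 = $112
Total cost: $40 + $112 = $152
Total weight: 16 lbs
Average: $152 / 16 = $9.50/lb

$9.50/lb


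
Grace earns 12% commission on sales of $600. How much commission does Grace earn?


Convert rate to decimal:
12% = 0.12
Multiply by sales:
$600 x 0.12 = $72

$72


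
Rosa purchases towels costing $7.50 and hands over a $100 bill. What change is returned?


Start with the amount paid:
$100
Subtract the price:
$100 - $7.50 = $92.50

$92.50


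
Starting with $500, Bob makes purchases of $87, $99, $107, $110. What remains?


Add up expenses:
$87 + $99 + $107 + $110 = $403
Subtract from budget:
$500 - $403 = $97

$97


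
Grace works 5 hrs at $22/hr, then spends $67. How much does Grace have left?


Calculate earnings:
5 x $22 = $110
Subtract spending:
$110 - $67 = $43

$43


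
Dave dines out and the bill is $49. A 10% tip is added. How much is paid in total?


Calculate the tip:
10% of $49 = $4.90
Add tip to meal cost:
$49 + $4.90 = $53.90

$53.90


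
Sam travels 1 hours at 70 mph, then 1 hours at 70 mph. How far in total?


Leg 1 distance:
70 x 1 = 70 miles
Leg 2 distance:
70 x 1 = 70 miles
Total distance:
70 + 70 = 140 miles

140 miles


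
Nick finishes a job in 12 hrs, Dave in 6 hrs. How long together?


Nick's rate: 1/12 of the job per hour
Dave's rate: 1/6 of the job per hour
Combined rate: 1/12 + 1/6 = 1/4 per hour
Time = 1 / (1/4) = 4 hours

4 hours


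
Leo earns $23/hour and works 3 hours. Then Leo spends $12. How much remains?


Calculate earnings:
3 x $23 = $69
Subtract spending:
$69 - $12 = $57

$57


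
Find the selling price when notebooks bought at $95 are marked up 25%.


Calculate the markup amount:
25% of $95 = $23.75
Add to cost:
$95 + $23.75 = $118.75

$118.75


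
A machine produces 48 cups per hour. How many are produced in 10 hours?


Production rate: 48 cups per hour
Time: 10 hours
Total: 48 x 10 = 480 cups

480 cups


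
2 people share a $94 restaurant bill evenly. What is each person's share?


Total bill: $94
Number of people: 2
Each pays: $94 / 2 = $47

$47


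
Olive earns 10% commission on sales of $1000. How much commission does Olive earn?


Convert rate to decimal:
10% = 0.1
Multiply by sales:
$1000 x 0.1 = $100

$100


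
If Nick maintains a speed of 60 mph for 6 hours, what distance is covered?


Use the formula: distance = speed x time
Speed = 60 mph, Time = 6 hours
60 x 6 = 360 miles

360 miles


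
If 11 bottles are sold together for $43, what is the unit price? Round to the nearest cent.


Total cost: $43
Number of items: 11
Unit price: $43 / 11 = $3.9090... ≈ $3.91

$3.91


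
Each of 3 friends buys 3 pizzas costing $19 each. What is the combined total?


Cost per person:
3 x $19 = $57
Group total:
3 x $57 = $171

$171


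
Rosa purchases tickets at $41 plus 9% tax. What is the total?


Calculate the tax:
9% of $41 = $3.69
Add tax to price:
$41 + $3.69 = $44.69

$44.69


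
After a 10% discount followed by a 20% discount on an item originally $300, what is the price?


First discount:
10% of $300 = $30
Price after first discount:
$300 - $30 = $270
Second discount:
20% of $270 = $54
Final price:
$270 - $54 = $216

$216


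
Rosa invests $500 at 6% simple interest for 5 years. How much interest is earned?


Use the formula I = P x R x T / 100
P x R x T = 500 x 6 x 5 = 15000
I = 15000 / 100 = $150

$150


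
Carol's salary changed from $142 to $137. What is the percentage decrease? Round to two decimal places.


Find the absolute change:
|137 - 142| = 5
Divide by original and multiply by 100:
5 / 142 x 100 = 3.5211...% ≈ 3.52%

3.52%


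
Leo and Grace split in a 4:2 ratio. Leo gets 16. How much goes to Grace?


Find the multiplier:
16 / 4 = 4
Apply to Grace's share:
2 x 4 = 8

8


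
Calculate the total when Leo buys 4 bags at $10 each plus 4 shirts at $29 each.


Cost of bags:
4 x $10 = $40
Cost of shirts:
4 x $29 = $116
Add both:
$40 + $116 = $156

$156


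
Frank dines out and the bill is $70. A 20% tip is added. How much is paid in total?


Calculate the tip:
20% of $70 = $14
Add tip to meal cost:
$70 + $14 = $84

$84


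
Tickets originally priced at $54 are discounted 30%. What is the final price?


Calculate the discount amount:
30% of $54 = $16.20
Subtract from original:
$54 - $16.20 = $37.80

$37.80


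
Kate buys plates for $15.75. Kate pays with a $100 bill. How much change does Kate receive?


Start with the amount paid:
$100
Subtract the price:
$100 - $15.75 = $84.25

$84.25


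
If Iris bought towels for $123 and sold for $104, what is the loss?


Selling price = $104
Cost price = $123
Loss = cost price - selling price:
Loss = $123 - $104 = $19

$19


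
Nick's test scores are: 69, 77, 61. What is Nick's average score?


Add the scores:
69 + 77 + 61 = 207
Divide by the number of tests:
207 / 3 = 69

69


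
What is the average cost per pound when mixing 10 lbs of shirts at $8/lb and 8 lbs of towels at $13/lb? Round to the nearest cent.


Cost of shirts:
10 x $8 = $80
Cost of towels:
8 x $13 = $104
Total cost: $80 + $104 = $184
Total weight: 18 lbs
Average: $184 / 18 = $10.2222... ≈ $10.22/lb

$10.22/lb


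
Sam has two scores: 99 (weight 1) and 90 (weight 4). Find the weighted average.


Weighted sum:
1 x 99 + 4 x 90 = 459
Total weight:
1 + 4 = 5
Weighted average:
459 / 5 = 91.8

91.8


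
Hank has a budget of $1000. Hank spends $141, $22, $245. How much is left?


Add up expenses:
$141 + $22 + $245 = $408
Subtract from budget:
$1000 - $408 = $592

$592


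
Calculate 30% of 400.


Convert percentage to decimal:
30% = 0.3
Multiply:
400 x 0.3 = 120

120


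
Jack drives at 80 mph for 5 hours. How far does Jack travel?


Use the formula: distance = speed x time
Speed = 80 mph, Time = 5 hours
80 x 5 = 400 miles

400 miles


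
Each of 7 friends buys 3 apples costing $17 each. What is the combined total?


Cost per person:
3 x $17 = $51
Group total:
7 x $51 = $357

$357


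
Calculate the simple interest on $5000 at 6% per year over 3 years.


Use the formula I = P x R x T / 100
P x R x T = 5000 x 6 x 3 = 90000
I = 90000 / 100 = $900

$900


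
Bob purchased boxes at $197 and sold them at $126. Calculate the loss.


Selling price = $126
Cost price = $197
Loss = cost price - selling price:
Loss = $197 - $126 = $71

$71


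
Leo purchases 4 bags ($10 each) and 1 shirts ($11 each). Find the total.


Cost of bags:
4 x $10 = $40
Cost of shirts:
1 x $11 = $11
Add both:
$40 + $11 = $51

$51


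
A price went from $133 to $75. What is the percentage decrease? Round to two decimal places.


Find the absolute change:
|75 - 133| = 58
Divide by original and multiply by 100:
58 / 133 x 100 = 43.6090...% ≈ 43.61%

43.61%


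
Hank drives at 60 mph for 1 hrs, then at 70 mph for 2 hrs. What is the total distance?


Leg 1 distance:
60 x 1 = 60 miles
Leg 2 distance:
70 x 2 = 140 miles
Total distance:
60 + 140 = 200 miles

200 miles


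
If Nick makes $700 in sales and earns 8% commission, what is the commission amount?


Convert rate to decimal:
8% = 0.08
Multiply by sales:
$700 x 0.08 = $56

$56


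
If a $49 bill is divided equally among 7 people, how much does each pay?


Total bill: $49
Number of people: 7
Each pays: $49 / 7 = $7

$7


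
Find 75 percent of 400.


Convert percentage to decimal:
75% = 0.75
Multiply:
400 x 0.75 = 300

300


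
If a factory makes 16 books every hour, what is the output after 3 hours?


Production rate: 16 books per hour
Time: 3 hours
Total: 16 x 3 = 48 books

48 books


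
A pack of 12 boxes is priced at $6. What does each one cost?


Total cost: $6
Number of items: 12
Unit price: $6 / 12 = $0.50

$0.50


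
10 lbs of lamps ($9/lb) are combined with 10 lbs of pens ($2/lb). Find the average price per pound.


Cost of lamps:
10 x $9 = $90
Cost of pens:
10 x $2 = $20
Total cost: $90 + $20 = $110
Total weight: 20 lbs
Average: $110 / 20 = $5.50/lb

$5.50/lb


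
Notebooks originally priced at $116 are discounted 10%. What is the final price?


Calculate the discount amount:
10% of $116 = $11.60
Subtract from original:
$116 - $11.60 = $104.40

$104.40


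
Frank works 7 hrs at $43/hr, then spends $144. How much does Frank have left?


Calculate earnings:
7 x $43 = $301
Subtract spending:
$301 - $144 = $157

$157


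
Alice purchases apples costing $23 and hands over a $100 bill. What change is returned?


Start with the amount paid:
$100
Subtract the price:
$100 - $23 = $77

$77


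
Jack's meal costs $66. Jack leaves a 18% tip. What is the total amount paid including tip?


Calculate the tip:
18% of $66 = $11.88
Add tip to meal cost:
$66 + $11.88 = $77.88

$77.88


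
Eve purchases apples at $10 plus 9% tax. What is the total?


Calculate the tax:
9% of $10 = $0.90
Add tax to price:
$10 + $0.90 = $10.90

$10.90


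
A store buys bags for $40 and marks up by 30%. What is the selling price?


Calculate the markup amount:
30% of $40 = $12
Add to cost:
$40 + $12 = $52

$52


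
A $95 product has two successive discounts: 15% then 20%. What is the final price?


First discount:
15% of $95 = $14.25
Price after first discount:
$95 - $14.25 = $80.75
Second discount:
20% of $80.75 = $16.15
Final price:
$80.75 - $16.15 = $64.60

$64.60


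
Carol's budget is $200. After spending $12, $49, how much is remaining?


Add up expenses:
$12 + $49 = $61
Subtract from budget:
$200 - $61 = $139

$139


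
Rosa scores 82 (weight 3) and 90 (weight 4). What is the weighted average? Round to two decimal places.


Weighted sum:
3 x 82 + 4 x 90 = 606
Total weight:
3 + 4 = 7
Weighted average:
606 / 7 = 86.5714... ≈ 86.57

86.57


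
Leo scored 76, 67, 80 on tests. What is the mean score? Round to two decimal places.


Add the scores:
76 + 67 + 80 = 223
Divide by the number of tests:
223 / 3 = 74.3333... ≈ 74.33

74.33


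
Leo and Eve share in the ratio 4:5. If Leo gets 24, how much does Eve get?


Find the multiplier:
24 / 4 = 6
Apply to Eve's share:
5 x 6 = 30

30


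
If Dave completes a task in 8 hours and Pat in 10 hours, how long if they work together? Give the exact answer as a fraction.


Dave's rate: 1/8 of the job per hour
Pat's rate: 1/10 of the job per hour
Combined rate: 1/8 + 1/10 = 9/40 per hour
Time = 1 / (9/40) = 40/9 hours (≈ 4.44 hours)

40/9 hours


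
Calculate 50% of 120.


Convert percentage to decimal:
50% = 0.5
Multiply:
120 x 0.5 = 60

60


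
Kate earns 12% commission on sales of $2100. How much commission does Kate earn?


Convert rate to decimal:
12% = 0.12
Multiply by sales:
$2100 x 0.12 = $252

$252


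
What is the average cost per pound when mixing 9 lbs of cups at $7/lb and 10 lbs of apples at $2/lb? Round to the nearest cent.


Cost of cups:
9 x $7 = $63
Cost of apples:
10 x $2 = $20
Total cost: $63 + $20 = $83
Total weight: 19 lbs
Average: $83 / 19 = $4.3684... ≈ $4.37/lb

$4.37/lb


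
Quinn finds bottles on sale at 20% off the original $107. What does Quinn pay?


Calculate the discount amount:
20% of $107 = $21.40
Subtract from original:
$107 - $21.40 = $85.60

$85.60


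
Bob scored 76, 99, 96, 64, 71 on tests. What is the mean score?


Add the scores:
76 + 99 + 96 + 64 + 71 = 406
Divide by the number of tests:
406 / 5 = 81.2

81.2


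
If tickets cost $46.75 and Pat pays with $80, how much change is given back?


Start with the amount paid:
$80
Subtract the price:
$80 - $46.75 = $33.25

$33.25


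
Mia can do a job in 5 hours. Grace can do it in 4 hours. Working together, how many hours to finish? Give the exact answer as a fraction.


Mia's rate: 1/5 of the job per hour
Grace's rate: 1/4 of the job per hour
Combined rate: 1/5 + 1/4 = 9/20 per hour
Time = 1 / (9/20) = 20/9 hours (≈ 2.22 hours)

20/9 hours


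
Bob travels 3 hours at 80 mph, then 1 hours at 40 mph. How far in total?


Leg 1 distance:
80 x 3 = 240 miles
Leg 2 distance:
40 x 1 = 40 miles
Total distance:
240 + 40 = 280 miles

280 miles


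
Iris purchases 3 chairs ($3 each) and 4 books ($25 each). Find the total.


Cost of chairs:
3 x $3 = $9
Cost of books:
4 x $25 = $100
Add both:
$9 + $100 = $109

$109


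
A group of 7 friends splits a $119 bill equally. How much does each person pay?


Total bill: $119
Number of people: 7
Each pays: $119 / 7 = $17

$17


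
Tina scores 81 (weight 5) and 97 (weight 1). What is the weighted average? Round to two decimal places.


Weighted sum:
5 x 81 + 1 x 97 = 502
Total weight:
5 + 1 = 6
Weighted average:
502 / 6 = 83.6666... ≈ 83.67

83.67


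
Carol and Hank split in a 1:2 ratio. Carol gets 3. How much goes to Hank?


Find the multiplier:
3 / 1 = 3
Apply to Hank's share:
2 x 3 = 6

6


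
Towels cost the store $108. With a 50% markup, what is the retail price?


Calculate the markup amount:
50% of $108 = $54
Add to cost:
$108 + $54 = $162

$162


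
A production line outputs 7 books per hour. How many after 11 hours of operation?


Production rate: 7 books per hour
Time: 11 hours
Total: 7 x 11 = 77 books

77 books


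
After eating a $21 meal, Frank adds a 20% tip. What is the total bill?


Calculate the tip:
20% of $21 = $4.20
Add tip to meal cost:
$21 + $4.20 = $25.20

$25.20


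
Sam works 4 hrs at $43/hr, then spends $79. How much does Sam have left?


Calculate earnings:
4 x $43 = $172
Subtract spending:
$172 - $79 = $93

$93


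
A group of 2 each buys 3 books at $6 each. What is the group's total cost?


Cost per person:
3 x $6 = $18
Group total:
2 x $18 = $36

$36


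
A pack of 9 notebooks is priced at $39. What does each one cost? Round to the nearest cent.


Total cost: $39
Number of items: 9
Unit price: $39 / 9 = $4.3333... ≈ $4.33

$4.33


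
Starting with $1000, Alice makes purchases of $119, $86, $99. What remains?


Add up expenses:
$119 + $86 + $99 = $304
Subtract from budget:
$1000 - $304 = $696

$696


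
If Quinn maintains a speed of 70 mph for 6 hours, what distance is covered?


Use the formula: distance = speed x time
Speed = 70 mph, Time = 6 hours
70 x 6 = 420 miles

420 miles


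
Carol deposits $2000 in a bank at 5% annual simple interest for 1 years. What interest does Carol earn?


Use the formula I = P x R x T / 100
P x R x T = 2000 x 5 x 1 = 10000
I = 10000 / 100 = $100

$100


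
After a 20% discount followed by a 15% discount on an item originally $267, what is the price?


First discount:
20% of $267 = $53.40
Price after first discount:
$267 - $53.40 = $213.60
Second discount:
15% of $213.60 = $32.04
Final price:
$213.60 - $32.04 = $181.56

$181.56


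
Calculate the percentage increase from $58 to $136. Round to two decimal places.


Find the absolute change:
|136 - 58| = 78
Divide by original and multiply by 100:
78 / 58 x 100 = 134.4827...% ≈ 134.48%

134.48%


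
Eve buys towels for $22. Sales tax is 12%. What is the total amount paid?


Calculate the tax:
12% of $22 = $2.64
Add tax to price:
$22 + $2.64 = $24.64

$24.64


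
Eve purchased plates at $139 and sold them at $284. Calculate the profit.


Selling price = $284
Cost price = $139
Profit = selling price - cost price:
Profit = $284 - $139 = $145

$145


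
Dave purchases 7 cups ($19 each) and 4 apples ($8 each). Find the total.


Cost of cups:
7 x $19 = $133
Cost of apples:
4 x $8 = $32
Add both:
$133 + $32 = $165

$165


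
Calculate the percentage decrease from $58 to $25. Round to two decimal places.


Find the absolute change:
|25 - 58| = 33
Divide by original and multiply by 100:
33 / 58 x 100 = 56.8965...% ≈ 56.9%

56.9%


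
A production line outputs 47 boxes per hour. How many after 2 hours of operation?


Production rate: 47 boxes per hour
Time: 2 hours
Total: 47 x 2 = 94 boxes

94 boxes


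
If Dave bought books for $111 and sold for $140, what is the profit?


Selling price = $140
Cost price = $111
Profit = selling price - cost price:
Profit = $140 - $111 = $29

$29


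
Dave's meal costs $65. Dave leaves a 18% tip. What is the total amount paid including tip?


Calculate the tip:
18% of $65 = $11.70
Add tip to meal cost:
$65 + $11.70 = $76.70

$76.70


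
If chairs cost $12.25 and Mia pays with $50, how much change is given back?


Start with the amount paid:
$50
Subtract the price:
$50 - $12.25 = $37.75

$37.75


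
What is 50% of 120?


Convert percentage to decimal:
50% = 0.5
Multiply:
120 x 0.5 = 60

60


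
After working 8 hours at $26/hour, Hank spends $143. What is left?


Calculate earnings:
8 x $26 = $208
Subtract spending:
$208 - $143 = $65

$65


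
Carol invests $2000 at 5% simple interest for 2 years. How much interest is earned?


Use the formula I = P x R x T / 100
P x R x T = 2000 x 5 x 2 = 20000
I = 20000 / 100 = $200

$200


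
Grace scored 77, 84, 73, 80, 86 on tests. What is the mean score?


Add the scores:
77 + 84 + 73 + 80 + 86 = 400
Divide by the number of tests:
400 / 5 = 80

80


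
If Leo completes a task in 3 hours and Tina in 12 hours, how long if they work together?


Leo's rate: 1/3 of the job per hour
Tina's rate: 1/12 of the job per hour
Combined rate: 1/3 + 1/12 = 5/12 per hour
Time = 1 / (5/12) = 12/5 = 2.4 hours

2.4 hours


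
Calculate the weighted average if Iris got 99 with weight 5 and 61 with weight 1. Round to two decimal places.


Weighted sum:
5 x 99 + 1 x 61 = 556
Total weight:
5 + 1 = 6
Weighted average:
556 / 6 = 92.6666... ≈ 92.67

92.67


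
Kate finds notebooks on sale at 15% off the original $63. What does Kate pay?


Calculate the discount amount:
15% of $63 = $9.45
Subtract from original:
$63 - $9.45 = $53.55

$53.55


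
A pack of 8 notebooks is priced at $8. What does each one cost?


Total cost: $8
Number of items: 8
Unit price: $8 / 8 = $1

$1


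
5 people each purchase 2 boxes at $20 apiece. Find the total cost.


Cost per person:
2 x $20 = $40
Group total:
5 x $40 = $200

$200


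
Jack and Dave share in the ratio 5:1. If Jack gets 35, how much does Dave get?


Find the multiplier:
35 / 5 = 7
Apply to Dave's share:
1 x 7 = 7

7


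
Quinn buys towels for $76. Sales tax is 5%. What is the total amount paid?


Calculate the tax:
5% of $76 = $3.80
Add tax to price:
$76 + $3.80 = $79.80

$79.80


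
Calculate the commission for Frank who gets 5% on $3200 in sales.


Convert rate to decimal:
5% = 0.05
Multiply by sales:
$3200 x 0.05 = $160

$160


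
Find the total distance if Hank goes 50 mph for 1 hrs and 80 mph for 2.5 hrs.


Leg 1 distance:
50 x 1 = 50 miles
Leg 2 distance:
80 x 2.5 = 200 miles
Total distance:
50 + 200 = 250 miles

250 miles


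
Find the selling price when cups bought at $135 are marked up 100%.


Calculate the markup amount:
100% of $135 = $135
Add to cost:
$135 + $135 = $270

$270


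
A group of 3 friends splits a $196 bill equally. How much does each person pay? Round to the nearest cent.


Total bill: $196
Number of people: 3
Each pays: $196 / 3 = $65.3333... ≈ $65.33

$65.33


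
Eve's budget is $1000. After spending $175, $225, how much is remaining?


Add up expenses:
$175 + $225 = $400
Subtract from budget:
$1000 - $400 = $600

$600


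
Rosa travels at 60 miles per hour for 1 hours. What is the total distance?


Use the formula: distance = speed x time
Speed = 60 mph, Time = 1 hours
60 x 1 = 60 miles

60 miles


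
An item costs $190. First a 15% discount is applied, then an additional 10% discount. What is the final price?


First discount:
15% of $190 = $28.50
Price after first discount:
$190 - $28.50 = $161.50
Second discount:
10% of $161.50 = $16.15
Final price:
$161.50 - $16.15 = $145.35

$145.35


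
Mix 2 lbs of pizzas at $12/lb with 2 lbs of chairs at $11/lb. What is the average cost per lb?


Cost of pizzas:
2 x $12 = $24
Cost of chairs:
2 x $11 = $22
Total cost: $24 + $22 = $46
Total weight: 4 lbs
Average: $46 / 4 = $11.50/lb

$11.50/lb


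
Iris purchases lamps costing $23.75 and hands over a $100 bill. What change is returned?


Start with the amount paid:
$100
Subtract the price:
$100 - $23.75 = $76.25

$76.25


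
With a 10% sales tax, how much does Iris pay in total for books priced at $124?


Calculate the tax:
10% of $124 = $12.40
Add tax to price:
$124 + $12.40 = $136.40

$136.40


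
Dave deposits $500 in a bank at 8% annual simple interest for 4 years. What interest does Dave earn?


Use the formula I = P x R x T / 100
P x R x T = 500 x 8 x 4 = 16000
I = 16000 / 100 = $160

$160


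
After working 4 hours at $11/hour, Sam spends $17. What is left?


Calculate earnings:
4 x $11 = $44
Subtract spending:
$44 - $17 = $27

$27


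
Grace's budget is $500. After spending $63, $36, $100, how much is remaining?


Add up expenses:
$63 + $36 + $100 = $199
Subtract from budget:
$500 - $199 = $301

$301


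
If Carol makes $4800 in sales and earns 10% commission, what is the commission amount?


Convert rate to decimal:
10% = 0.1
Multiply by sales:
$4800 x 0.1 = $480

$480


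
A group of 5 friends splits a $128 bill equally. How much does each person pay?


Total bill: $128
Number of people: 5
Each pays: $128 / 5 = $25.60

$25.60
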